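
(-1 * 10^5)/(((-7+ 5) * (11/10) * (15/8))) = 800000/33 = 24242.42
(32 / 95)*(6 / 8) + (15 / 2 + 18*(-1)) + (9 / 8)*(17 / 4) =-16617 / 3040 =-5.47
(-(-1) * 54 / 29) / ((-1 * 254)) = -27 / 3683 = -0.01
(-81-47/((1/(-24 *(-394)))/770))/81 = -114070907/27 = -4224848.41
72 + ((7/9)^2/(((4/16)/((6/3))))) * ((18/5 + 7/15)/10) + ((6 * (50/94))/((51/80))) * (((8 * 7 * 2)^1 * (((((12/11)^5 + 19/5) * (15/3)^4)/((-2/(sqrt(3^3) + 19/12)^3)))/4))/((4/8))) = -6240449033875000 * sqrt(3)/128679749 - 48400965627236614606/781729475175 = -145912718.01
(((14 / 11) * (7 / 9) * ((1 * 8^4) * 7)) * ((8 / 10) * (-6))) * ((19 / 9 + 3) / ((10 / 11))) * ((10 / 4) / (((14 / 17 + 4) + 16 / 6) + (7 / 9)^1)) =-191070208 / 825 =-231600.25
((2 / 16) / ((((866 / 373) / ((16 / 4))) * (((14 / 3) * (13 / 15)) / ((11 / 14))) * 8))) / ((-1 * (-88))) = 16785 / 282440704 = 0.00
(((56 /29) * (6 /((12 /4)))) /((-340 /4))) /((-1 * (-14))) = -8 /2465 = -0.00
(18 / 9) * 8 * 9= 144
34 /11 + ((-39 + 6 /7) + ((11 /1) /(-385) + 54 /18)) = -12351 /385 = -32.08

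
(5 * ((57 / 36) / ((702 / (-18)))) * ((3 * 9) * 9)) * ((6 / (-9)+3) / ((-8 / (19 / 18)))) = 12635 / 832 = 15.19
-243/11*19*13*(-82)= 4921722/11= 447429.27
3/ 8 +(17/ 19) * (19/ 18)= 95/ 72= 1.32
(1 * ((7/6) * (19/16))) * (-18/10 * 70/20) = -2793/320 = -8.73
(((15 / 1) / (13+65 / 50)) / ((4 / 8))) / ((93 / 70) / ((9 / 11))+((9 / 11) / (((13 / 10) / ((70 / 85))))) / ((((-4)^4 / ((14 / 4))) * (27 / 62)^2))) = 462672000 / 366356047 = 1.26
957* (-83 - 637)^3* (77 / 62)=-13752135936000 / 31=-443617288258.06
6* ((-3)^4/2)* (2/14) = 243/7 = 34.71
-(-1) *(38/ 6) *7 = 133/ 3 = 44.33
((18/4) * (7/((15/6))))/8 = 1.58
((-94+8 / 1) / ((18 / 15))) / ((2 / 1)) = -215 / 6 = -35.83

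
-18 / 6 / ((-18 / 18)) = 3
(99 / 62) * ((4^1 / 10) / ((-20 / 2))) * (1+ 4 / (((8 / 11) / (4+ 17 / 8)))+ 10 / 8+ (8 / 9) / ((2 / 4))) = -59741 / 24800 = -2.41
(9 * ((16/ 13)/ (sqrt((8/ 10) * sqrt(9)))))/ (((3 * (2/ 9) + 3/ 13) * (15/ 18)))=432 * sqrt(15)/ 175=9.56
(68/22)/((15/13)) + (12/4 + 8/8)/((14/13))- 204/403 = 2740132/465465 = 5.89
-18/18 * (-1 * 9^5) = 59049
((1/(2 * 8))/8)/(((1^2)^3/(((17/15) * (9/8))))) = 51/5120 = 0.01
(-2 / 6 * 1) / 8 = -1 / 24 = -0.04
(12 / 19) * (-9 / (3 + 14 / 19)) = -108 / 71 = -1.52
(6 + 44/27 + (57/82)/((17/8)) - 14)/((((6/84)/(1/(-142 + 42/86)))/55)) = 753106816/22902723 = 32.88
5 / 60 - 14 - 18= -31.92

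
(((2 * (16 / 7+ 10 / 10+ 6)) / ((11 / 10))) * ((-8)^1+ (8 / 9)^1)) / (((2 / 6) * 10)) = -8320 / 231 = -36.02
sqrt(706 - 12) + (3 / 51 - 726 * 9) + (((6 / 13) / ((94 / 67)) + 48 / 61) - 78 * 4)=-4336929238 / 633607 + sqrt(694)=-6818.48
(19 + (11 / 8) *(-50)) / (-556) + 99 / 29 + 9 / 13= 3517775 / 838448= 4.20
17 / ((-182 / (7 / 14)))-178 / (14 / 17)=-78693 / 364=-216.19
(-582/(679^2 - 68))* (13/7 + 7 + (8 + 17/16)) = -584037/25814488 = -0.02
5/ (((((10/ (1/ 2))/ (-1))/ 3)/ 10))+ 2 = -11/ 2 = -5.50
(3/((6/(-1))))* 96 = -48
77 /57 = 1.35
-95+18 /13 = -1217 /13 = -93.62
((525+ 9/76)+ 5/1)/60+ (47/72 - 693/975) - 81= -64220411/889200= -72.22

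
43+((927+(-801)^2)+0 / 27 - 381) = 642190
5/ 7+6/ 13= 107/ 91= 1.18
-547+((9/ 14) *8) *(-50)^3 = -643404.14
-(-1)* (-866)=-866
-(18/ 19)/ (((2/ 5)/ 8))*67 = -1269.47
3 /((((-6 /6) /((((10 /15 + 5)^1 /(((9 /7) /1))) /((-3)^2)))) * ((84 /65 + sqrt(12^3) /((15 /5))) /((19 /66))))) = 1028755 /358246152 - 9552725 * sqrt(3) /537369228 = -0.03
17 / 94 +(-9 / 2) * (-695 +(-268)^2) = -15043775 / 47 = -320080.32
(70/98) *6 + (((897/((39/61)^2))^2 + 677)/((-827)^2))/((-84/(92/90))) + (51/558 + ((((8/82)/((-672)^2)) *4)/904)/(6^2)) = 8686096133258585295313/2024063009349048944640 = 4.29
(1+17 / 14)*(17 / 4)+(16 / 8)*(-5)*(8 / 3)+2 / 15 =-14383 / 840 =-17.12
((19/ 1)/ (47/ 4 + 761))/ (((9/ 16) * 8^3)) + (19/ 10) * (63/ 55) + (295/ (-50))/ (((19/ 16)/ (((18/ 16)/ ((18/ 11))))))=-131013407/ 105712200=-1.24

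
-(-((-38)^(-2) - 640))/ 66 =-308053/ 31768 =-9.70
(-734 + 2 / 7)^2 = 26378496 / 49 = 538336.65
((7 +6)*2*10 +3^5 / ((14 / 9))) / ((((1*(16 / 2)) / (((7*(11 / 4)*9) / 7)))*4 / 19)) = 10960587 / 1792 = 6116.40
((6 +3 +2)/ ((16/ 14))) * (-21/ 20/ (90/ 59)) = -31801/ 4800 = -6.63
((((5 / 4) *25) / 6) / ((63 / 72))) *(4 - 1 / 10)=325 / 14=23.21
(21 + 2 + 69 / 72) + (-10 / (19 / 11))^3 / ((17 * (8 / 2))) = 59060725 / 2798472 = 21.10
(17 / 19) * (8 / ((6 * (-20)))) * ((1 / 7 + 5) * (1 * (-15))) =612 / 133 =4.60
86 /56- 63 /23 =-775 /644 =-1.20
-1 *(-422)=422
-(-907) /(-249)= -907 /249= -3.64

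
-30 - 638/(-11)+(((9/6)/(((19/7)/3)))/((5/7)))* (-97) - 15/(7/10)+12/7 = -288419/1330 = -216.86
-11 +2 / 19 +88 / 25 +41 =15972 / 475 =33.63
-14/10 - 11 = -62/5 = -12.40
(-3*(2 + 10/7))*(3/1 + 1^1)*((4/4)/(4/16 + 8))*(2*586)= -450048/77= -5844.78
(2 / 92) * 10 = 5 / 23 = 0.22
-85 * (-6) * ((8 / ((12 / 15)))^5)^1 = 51000000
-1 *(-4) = 4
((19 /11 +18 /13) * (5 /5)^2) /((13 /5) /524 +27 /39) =1165900 /261239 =4.46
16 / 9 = 1.78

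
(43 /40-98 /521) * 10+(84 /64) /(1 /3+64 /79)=22628589 /2259056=10.02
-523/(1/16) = -8368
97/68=1.43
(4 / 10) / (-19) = -2 / 95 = -0.02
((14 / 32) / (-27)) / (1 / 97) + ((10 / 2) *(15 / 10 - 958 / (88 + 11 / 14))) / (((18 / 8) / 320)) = -3548235997 / 536976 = -6607.81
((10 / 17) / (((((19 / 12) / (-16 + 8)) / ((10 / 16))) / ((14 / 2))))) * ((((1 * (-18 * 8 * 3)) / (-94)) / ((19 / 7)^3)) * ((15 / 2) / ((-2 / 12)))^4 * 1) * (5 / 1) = -6379949205000000 / 104126479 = -61271150.88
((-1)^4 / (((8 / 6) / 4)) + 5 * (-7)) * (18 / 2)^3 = -23328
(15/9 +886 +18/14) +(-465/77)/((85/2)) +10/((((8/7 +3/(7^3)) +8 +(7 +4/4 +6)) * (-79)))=888.80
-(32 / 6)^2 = -256 / 9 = -28.44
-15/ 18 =-5/ 6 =-0.83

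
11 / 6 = 1.83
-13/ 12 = -1.08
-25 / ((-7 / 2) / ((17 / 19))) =6.39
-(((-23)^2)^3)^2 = -21914624432020321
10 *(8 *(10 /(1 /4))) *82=262400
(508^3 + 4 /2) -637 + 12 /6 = 131095879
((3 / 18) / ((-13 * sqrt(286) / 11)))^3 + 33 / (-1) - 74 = -107 - 11 * sqrt(286) / 320797152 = -107.00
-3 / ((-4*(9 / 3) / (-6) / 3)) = -9 / 2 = -4.50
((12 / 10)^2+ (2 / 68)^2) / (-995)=-41641 / 28755500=-0.00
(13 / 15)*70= 182 / 3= 60.67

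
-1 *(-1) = 1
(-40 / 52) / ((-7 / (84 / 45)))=8 / 39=0.21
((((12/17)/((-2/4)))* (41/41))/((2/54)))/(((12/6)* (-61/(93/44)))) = 7533/11407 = 0.66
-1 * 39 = -39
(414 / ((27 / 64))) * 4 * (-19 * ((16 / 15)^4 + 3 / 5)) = -141297.19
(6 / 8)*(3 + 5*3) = 27 / 2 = 13.50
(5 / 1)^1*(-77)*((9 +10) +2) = -8085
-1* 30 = -30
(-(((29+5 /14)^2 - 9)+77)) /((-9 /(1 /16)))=182249 /28224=6.46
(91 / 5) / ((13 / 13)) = 91 / 5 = 18.20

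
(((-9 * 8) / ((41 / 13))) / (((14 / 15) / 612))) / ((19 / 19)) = -4296240 / 287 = -14969.48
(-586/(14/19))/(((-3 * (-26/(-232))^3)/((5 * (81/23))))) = 1173083584320/353717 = 3316446.72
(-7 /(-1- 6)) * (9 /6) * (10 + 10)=30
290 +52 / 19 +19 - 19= 5562 / 19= 292.74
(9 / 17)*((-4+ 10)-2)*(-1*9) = -324 / 17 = -19.06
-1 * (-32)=32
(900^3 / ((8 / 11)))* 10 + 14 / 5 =50118750014 / 5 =10023750002.80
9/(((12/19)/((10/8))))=285/16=17.81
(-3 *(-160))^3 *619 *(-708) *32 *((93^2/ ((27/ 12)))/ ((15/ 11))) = -4372022640299212800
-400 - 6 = -406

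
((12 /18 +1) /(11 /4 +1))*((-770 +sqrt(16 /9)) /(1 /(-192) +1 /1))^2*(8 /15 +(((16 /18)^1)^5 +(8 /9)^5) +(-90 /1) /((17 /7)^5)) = 21104836924476340436992 /137637381697228485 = 153336.52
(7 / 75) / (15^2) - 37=-624368 / 16875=-37.00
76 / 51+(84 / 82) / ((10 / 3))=18793 / 10455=1.80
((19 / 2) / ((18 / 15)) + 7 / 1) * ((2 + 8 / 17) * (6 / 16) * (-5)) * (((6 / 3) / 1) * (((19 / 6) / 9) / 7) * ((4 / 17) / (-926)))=17005 / 9634104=0.00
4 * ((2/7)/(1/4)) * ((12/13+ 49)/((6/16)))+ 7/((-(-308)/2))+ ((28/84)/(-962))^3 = 1126507678287655/1850886149112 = 608.63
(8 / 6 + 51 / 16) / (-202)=-217 / 9696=-0.02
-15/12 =-5/4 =-1.25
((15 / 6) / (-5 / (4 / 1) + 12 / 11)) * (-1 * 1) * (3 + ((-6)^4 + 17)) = 20680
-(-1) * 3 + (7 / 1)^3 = 346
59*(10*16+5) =9735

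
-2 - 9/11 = -2.82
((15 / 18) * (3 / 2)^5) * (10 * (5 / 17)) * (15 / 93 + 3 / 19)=475875 / 80104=5.94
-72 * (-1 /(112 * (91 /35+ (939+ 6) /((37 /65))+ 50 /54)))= 44955 /116339818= 0.00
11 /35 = 0.31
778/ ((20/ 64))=12448/ 5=2489.60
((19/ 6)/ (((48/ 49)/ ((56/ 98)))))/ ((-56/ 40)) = -95/ 72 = -1.32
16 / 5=3.20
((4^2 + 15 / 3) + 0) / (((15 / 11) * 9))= 77 / 45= 1.71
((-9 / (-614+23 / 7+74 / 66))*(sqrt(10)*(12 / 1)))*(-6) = -18711*sqrt(10) / 17602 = -3.36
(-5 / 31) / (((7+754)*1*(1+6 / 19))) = -0.00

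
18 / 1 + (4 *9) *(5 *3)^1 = 558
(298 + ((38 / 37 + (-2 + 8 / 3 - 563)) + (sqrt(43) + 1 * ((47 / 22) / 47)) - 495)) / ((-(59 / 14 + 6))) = 12961711 / 174603 - 14 * sqrt(43) / 143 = 73.59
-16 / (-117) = 16 / 117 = 0.14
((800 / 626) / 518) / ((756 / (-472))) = -23600 / 15321663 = -0.00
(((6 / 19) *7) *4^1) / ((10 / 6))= 504 / 95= 5.31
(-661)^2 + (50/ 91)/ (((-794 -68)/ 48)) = 17136477341/ 39221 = 436920.97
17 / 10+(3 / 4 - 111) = -2171 / 20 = -108.55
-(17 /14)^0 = -1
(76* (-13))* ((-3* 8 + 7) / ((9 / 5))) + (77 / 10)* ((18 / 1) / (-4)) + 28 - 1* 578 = 1574363 / 180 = 8746.46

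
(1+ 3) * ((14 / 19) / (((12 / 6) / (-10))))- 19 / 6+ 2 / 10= -10091 / 570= -17.70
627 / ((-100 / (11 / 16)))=-6897 / 1600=-4.31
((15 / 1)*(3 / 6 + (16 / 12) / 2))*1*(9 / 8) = 315 / 16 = 19.69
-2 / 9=-0.22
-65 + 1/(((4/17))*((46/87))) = -10481/184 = -56.96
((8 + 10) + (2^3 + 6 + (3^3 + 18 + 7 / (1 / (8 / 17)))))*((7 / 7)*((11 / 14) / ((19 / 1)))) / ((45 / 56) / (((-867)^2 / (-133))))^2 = 164255118.91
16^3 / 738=2048 / 369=5.55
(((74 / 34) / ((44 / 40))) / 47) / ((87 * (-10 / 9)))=-111 / 254881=-0.00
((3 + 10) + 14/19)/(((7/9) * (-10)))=-2349/1330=-1.77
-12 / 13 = -0.92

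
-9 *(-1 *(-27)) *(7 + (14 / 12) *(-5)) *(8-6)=-567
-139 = -139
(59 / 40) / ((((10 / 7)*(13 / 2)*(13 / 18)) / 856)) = 795438 / 4225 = 188.27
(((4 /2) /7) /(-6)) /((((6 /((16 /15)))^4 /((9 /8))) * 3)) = -512 /28704375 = -0.00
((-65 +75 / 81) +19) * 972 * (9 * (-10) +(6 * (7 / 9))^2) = 2988952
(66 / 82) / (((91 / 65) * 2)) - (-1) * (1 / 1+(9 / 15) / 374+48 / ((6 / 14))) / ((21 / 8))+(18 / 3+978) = 1654082369 / 1610070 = 1027.34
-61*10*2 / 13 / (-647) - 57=-478207 / 8411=-56.85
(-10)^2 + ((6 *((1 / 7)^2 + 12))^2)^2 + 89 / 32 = 4991347523385241 / 184473632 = 27057241.02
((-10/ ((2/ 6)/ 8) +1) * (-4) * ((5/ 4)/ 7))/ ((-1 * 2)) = -1195/ 14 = -85.36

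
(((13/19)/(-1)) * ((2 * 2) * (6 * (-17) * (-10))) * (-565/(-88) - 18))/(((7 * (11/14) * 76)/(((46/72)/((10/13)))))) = 67334501/1048344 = 64.23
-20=-20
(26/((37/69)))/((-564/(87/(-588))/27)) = 0.34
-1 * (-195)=195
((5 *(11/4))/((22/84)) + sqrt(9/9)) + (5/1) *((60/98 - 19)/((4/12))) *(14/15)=-2855/14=-203.93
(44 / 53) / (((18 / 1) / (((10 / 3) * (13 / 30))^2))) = 0.10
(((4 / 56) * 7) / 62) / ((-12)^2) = 1 / 17856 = 0.00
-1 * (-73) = 73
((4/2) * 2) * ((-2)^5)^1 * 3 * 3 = -1152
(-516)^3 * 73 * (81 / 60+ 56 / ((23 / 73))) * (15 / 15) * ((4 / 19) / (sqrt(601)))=-826226317770048 * sqrt(601) / 1313185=-15424473443.34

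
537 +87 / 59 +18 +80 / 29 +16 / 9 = 8639008 / 15399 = 561.01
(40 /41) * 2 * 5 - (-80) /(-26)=3560 /533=6.68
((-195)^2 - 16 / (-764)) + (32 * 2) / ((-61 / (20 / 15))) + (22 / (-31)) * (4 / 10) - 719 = 202104272438 / 5417715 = 37304.34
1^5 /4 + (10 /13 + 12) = 677 /52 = 13.02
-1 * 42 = -42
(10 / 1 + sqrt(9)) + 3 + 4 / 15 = 244 / 15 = 16.27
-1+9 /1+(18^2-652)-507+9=-818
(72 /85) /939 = 24 /26605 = 0.00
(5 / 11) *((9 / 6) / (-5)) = -3 / 22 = -0.14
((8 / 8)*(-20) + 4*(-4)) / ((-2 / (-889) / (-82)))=1312164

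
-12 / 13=-0.92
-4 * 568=-2272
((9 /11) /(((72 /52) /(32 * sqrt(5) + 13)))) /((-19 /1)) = -208 * sqrt(5) /209-169 /418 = -2.63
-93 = -93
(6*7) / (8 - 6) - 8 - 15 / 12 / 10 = 103 / 8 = 12.88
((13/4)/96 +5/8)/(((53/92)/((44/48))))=64009/61056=1.05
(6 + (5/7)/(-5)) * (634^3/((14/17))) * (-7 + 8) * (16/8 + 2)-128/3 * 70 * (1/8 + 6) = 1065738625808/147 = 7249922624.54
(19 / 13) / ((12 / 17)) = 323 / 156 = 2.07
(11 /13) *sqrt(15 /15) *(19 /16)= 209 /208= 1.00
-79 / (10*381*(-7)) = 79 / 26670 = 0.00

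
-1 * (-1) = 1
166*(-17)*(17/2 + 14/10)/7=-139689/35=-3991.11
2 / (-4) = -1 / 2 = -0.50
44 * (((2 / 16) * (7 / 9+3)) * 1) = 187 / 9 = 20.78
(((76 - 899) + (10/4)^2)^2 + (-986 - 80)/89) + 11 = 949921329/1424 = 667079.58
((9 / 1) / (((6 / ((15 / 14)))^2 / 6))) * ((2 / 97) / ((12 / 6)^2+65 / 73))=0.01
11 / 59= 0.19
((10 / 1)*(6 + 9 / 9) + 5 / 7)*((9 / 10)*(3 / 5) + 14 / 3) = 25773 / 70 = 368.19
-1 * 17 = -17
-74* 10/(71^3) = -740/357911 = -0.00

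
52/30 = 1.73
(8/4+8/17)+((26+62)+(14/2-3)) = 1606/17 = 94.47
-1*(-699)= 699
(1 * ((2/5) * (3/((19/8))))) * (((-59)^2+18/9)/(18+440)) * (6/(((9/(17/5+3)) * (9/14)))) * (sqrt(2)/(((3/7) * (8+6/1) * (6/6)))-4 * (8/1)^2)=-710148096/108775+462336 * sqrt(2)/108775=-6522.59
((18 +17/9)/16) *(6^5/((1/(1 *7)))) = 67662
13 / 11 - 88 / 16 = -95 / 22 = -4.32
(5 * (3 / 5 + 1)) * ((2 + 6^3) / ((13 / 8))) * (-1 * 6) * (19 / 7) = -1590528 / 91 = -17478.33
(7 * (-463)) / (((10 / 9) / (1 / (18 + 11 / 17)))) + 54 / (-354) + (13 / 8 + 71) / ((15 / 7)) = -275355343 / 2244360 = -122.69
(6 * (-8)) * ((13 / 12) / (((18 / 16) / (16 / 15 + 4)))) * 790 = -4995328 / 27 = -185012.15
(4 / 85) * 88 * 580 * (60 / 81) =816640 / 459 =1779.17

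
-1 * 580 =-580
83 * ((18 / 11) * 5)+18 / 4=15039 / 22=683.59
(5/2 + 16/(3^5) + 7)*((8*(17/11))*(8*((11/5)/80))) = 158066/6075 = 26.02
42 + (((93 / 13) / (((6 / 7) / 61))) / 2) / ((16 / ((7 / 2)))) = 162547 / 1664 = 97.68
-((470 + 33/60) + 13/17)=-471.31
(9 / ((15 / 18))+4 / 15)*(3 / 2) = 83 / 5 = 16.60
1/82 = 0.01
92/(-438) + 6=1268/219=5.79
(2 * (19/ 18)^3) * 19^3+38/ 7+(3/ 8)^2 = 5270957527/ 326592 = 16139.27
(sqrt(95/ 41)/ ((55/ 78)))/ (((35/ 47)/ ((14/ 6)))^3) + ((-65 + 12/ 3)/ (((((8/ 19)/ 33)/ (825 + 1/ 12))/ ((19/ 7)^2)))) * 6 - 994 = -136705539763/ 784 + 2699398 * sqrt(3895)/ 2536875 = -174369244.51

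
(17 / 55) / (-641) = -17 / 35255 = -0.00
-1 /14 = -0.07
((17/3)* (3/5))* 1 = 17/5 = 3.40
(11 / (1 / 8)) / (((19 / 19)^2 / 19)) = 1672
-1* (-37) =37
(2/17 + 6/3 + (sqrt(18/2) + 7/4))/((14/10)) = 2335/476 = 4.91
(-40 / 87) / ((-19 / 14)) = 560 / 1653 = 0.34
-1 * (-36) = 36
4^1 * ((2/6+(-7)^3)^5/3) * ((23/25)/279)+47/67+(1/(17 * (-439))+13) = -52813098104684769663551/2542494280275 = -20772160045.52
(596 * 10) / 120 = 149 / 3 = 49.67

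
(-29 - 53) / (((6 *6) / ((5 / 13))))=-205 / 234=-0.88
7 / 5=1.40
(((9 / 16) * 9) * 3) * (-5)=-1215 / 16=-75.94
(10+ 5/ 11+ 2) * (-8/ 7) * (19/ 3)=-20824/ 231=-90.15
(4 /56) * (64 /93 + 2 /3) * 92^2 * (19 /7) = 482448 /217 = 2223.26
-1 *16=-16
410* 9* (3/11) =11070/11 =1006.36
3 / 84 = 0.04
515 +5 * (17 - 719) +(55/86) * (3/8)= -2060395/688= -2994.76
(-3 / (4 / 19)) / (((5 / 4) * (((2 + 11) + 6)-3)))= -57 / 80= -0.71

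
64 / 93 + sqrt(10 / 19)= 64 / 93 + sqrt(190) / 19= 1.41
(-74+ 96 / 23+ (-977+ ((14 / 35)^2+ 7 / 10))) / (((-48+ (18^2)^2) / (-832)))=15637193 / 1885425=8.29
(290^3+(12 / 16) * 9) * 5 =487780135 / 4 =121945033.75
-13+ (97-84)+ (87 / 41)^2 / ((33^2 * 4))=841 / 813604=0.00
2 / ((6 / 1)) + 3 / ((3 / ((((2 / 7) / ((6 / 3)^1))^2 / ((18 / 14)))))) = 22 / 63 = 0.35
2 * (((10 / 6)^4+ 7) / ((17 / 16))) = 38144 / 1377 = 27.70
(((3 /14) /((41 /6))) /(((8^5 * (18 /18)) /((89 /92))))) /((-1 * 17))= -801 /14708506624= -0.00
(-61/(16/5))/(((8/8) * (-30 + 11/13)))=3965/6064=0.65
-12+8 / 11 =-124 / 11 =-11.27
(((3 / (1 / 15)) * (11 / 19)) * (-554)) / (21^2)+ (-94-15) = -131949 / 931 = -141.73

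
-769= -769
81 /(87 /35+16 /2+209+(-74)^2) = 2835 /199342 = 0.01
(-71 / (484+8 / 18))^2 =408321 / 19009600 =0.02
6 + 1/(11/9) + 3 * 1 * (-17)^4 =2756268/11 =250569.82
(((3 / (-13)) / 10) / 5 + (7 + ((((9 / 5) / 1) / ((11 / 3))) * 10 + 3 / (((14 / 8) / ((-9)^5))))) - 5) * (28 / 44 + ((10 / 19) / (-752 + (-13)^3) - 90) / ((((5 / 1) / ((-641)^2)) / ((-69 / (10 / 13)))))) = -98640177355274991495019 / 1468946050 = -67150306408649.24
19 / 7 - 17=-100 / 7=-14.29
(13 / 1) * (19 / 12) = 247 / 12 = 20.58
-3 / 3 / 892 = -0.00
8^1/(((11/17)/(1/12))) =34/33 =1.03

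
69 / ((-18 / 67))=-1541 / 6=-256.83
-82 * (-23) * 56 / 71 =105616 / 71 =1487.55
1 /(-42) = -0.02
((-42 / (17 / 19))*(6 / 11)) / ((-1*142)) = 2394 / 13277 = 0.18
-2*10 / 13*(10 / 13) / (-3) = 200 / 507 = 0.39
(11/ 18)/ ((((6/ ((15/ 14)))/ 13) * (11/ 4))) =65/ 126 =0.52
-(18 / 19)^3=-0.85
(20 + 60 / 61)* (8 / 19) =10240 / 1159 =8.84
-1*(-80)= 80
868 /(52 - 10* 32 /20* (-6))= 217 /37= 5.86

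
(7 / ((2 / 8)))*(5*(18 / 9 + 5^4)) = 87780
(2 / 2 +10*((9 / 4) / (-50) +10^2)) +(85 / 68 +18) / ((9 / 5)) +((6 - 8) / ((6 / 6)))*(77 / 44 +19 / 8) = 180539 / 180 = 1002.99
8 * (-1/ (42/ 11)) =-44/ 21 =-2.10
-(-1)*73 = 73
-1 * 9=-9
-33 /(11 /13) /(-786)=13 /262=0.05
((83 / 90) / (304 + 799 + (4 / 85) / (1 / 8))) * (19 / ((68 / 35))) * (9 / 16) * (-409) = -22574755 / 12004736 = -1.88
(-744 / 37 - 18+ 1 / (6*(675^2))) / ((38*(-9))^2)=-0.00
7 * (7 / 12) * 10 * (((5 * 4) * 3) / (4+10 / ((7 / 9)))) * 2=17150 / 59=290.68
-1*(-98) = 98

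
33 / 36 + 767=9215 / 12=767.92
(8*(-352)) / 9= -2816 / 9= -312.89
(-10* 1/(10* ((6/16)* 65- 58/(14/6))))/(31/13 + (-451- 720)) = -91/51273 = -0.00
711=711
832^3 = 575930368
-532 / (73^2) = -532 / 5329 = -0.10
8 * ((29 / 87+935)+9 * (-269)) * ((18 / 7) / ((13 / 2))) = -427872 / 91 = -4701.89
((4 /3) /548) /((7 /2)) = 2 /2877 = 0.00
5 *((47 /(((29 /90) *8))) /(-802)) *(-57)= 602775 /93032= 6.48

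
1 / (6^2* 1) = 1 / 36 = 0.03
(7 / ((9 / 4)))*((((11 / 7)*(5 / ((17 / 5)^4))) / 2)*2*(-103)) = -14162500 / 751689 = -18.84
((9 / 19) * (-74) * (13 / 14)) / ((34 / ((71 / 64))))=-307359 / 289408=-1.06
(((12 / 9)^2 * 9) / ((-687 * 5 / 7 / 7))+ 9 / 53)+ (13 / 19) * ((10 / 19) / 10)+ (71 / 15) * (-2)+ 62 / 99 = -19221872818 / 2168821215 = -8.86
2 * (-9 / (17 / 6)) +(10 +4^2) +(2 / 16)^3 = 19.65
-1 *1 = -1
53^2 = 2809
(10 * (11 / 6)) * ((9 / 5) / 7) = 33 / 7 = 4.71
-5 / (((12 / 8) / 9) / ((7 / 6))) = -35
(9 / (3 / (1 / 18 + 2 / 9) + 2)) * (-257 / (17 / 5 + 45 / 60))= -43.54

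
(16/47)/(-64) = -1/188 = -0.01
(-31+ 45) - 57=-43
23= 23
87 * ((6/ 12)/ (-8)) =-87/ 16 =-5.44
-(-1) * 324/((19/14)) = 4536/19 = 238.74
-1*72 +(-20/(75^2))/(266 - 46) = -4455001/61875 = -72.00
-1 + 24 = 23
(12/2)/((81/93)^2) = 1922/243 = 7.91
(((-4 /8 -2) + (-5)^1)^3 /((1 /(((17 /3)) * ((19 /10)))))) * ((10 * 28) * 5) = -12718125 /2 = -6359062.50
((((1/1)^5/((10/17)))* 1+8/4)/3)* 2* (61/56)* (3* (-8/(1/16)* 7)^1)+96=-35632/5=-7126.40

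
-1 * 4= -4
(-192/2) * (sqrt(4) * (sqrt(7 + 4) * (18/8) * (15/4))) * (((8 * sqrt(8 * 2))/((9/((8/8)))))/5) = -1152 * sqrt(11) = -3820.75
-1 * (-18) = 18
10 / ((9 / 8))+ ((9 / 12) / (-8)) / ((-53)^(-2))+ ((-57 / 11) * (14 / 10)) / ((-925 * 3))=-3728234321 / 14652000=-254.45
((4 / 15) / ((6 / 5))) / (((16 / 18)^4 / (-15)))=-5.34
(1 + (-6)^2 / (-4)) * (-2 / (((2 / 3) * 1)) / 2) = 12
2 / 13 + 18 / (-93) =-16 / 403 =-0.04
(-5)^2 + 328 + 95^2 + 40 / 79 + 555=9933.51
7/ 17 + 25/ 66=0.79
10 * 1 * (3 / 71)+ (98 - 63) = 2515 / 71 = 35.42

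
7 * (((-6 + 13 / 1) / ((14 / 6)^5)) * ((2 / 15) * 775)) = 25110 / 343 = 73.21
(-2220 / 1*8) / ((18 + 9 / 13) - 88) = 230880 / 901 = 256.25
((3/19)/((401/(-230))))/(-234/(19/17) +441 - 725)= 0.00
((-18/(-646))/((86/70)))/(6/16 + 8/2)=72/13889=0.01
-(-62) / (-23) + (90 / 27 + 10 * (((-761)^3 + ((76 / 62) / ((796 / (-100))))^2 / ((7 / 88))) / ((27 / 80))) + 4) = -2160226917875326131040 / 165431870667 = -13058106090.23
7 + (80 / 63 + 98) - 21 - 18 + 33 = 100.27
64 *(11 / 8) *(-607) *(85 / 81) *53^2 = -12753871240 / 81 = -157455200.49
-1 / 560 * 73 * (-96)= 438 / 35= 12.51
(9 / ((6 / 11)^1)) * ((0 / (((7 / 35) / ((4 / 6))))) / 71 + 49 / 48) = 539 / 32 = 16.84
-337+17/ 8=-2679/ 8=-334.88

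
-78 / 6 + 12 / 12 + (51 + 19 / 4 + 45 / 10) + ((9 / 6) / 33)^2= 11677 / 242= 48.25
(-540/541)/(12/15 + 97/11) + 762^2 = 166173896016/286189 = 580643.90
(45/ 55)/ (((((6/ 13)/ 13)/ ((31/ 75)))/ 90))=47151/ 55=857.29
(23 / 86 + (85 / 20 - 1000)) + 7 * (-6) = -178447 / 172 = -1037.48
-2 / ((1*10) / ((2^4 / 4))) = -4 / 5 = -0.80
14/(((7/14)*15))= 1.87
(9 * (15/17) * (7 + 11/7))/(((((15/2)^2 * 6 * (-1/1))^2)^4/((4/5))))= 4096/12662577628143310546875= 0.00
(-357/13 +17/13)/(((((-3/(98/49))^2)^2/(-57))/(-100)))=-10336000/351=-29447.29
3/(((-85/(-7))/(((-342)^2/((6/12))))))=4912488/85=57793.98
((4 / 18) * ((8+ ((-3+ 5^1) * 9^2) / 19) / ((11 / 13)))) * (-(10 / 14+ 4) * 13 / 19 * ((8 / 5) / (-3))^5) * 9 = 3477733376 / 639646875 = 5.44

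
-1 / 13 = -0.08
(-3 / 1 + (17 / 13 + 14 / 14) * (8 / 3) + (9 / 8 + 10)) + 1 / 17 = 25349 / 1768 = 14.34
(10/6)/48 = 5/144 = 0.03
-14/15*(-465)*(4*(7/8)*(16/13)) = 24304/13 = 1869.54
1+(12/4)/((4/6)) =11/2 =5.50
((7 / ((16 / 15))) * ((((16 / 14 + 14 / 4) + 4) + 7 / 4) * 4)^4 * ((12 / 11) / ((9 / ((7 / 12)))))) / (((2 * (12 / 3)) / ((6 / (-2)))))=-35854358805 / 68992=-519688.64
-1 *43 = -43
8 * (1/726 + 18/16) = 3271/363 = 9.01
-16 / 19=-0.84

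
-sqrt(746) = -27.31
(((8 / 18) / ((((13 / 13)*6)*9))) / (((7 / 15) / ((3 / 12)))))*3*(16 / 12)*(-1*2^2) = -40 / 567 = -0.07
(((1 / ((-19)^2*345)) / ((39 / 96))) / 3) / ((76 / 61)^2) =7442 / 1753469055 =0.00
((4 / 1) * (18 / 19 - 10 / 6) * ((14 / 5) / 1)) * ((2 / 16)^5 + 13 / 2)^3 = -2773178909023158559 / 1253443255664640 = -2212.45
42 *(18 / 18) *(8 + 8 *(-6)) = -1680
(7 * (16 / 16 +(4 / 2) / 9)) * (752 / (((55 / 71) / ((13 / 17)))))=6351.21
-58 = -58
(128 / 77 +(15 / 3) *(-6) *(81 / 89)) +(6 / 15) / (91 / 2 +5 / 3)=-248558734 / 9696995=-25.63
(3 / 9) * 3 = 1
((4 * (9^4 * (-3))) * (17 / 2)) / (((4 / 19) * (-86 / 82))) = 260661969 / 86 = 3030953.13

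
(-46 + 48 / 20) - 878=-4608 / 5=-921.60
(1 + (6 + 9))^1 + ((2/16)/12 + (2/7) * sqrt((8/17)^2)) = 184439/11424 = 16.14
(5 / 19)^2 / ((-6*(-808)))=25 / 1750128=0.00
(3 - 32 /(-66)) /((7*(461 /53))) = 6095 /106491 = 0.06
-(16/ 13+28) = -380/ 13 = -29.23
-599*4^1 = -2396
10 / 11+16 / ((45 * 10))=2338 / 2475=0.94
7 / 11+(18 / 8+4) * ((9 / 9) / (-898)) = 24869 / 39512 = 0.63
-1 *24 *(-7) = 168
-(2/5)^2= -4/25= -0.16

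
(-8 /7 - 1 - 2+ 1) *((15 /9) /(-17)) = 0.31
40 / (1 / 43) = 1720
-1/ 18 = -0.06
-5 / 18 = -0.28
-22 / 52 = -11 / 26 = -0.42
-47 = -47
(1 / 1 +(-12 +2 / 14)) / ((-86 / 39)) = 1482 / 301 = 4.92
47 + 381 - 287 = 141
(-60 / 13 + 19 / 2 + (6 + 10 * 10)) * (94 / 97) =135501 / 1261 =107.46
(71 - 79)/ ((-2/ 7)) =28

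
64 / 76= 16 / 19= 0.84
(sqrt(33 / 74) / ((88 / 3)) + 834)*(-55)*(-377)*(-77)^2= 33528495*sqrt(2442) / 592 + 102530137710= 102532936466.93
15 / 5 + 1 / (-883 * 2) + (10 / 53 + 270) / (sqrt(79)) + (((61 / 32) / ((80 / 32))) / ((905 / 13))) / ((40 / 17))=7681959723 / 2557168000 + 14320 * sqrt(79) / 4187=33.40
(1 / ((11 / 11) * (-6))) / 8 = -1 / 48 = -0.02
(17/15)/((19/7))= 119/285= 0.42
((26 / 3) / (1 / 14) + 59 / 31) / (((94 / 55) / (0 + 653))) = 411621815 / 8742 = 47085.54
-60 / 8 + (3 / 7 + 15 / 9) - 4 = -395 / 42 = -9.40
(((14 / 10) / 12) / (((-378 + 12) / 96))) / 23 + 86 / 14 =904739 / 147315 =6.14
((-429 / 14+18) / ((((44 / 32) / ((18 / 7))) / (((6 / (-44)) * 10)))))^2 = 36542145600 / 35153041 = 1039.52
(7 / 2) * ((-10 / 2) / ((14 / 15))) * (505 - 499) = -225 / 2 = -112.50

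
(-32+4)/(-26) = 14/13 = 1.08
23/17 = 1.35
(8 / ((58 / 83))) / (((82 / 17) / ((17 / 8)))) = 23987 / 4756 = 5.04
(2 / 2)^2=1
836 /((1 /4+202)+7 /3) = 10032 /2455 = 4.09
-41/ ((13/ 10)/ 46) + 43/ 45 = -848141/ 585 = -1449.81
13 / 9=1.44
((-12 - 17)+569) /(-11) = -540 /11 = -49.09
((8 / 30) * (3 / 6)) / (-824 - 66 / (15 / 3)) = -1 / 6279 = -0.00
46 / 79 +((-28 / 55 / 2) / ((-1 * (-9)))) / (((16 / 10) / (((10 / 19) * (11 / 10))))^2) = 0.58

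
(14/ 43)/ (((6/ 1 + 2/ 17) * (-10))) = -119/ 22360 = -0.01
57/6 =19/2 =9.50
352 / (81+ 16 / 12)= 1056 / 247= 4.28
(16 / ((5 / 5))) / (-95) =-16 / 95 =-0.17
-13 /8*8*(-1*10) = 130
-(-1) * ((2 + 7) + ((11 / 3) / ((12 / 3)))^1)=119 / 12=9.92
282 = 282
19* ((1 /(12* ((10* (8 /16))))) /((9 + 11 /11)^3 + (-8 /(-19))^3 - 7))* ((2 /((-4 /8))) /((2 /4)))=-260642 /102172485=-0.00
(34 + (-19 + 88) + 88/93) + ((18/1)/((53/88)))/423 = 24096865/231663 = 104.02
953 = 953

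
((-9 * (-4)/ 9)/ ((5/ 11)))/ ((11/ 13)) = 52/ 5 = 10.40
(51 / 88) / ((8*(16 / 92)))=1173 / 2816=0.42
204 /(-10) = -102 /5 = -20.40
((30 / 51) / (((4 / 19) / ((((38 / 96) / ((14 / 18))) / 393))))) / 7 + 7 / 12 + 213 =213.58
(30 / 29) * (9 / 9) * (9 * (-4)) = -1080 / 29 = -37.24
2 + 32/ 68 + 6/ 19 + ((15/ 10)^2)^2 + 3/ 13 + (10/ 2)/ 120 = 1636867/ 201552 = 8.12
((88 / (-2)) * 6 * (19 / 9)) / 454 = -836 / 681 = -1.23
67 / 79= 0.85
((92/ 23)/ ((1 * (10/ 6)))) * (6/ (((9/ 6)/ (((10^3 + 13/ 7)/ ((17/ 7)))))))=3960.28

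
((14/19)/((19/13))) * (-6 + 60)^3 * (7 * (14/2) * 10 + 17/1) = 14529833136/361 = 40248845.25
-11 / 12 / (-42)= 11 / 504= 0.02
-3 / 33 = -1 / 11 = -0.09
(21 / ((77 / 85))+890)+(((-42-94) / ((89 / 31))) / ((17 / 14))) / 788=176109437 / 192863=913.13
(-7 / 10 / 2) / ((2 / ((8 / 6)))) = -7 / 30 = -0.23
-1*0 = 0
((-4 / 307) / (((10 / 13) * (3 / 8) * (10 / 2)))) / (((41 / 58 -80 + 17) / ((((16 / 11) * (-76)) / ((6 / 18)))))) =-0.05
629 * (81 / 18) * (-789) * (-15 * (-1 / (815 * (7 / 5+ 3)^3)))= -1674948375 / 3471248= -482.52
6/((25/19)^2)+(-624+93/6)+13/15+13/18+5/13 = -44098828/73125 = -603.06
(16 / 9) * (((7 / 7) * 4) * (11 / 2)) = 352 / 9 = 39.11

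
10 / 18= 5 / 9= 0.56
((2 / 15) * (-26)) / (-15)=0.23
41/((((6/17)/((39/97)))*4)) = 9061/776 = 11.68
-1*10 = -10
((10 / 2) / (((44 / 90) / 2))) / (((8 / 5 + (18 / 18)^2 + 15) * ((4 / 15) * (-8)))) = -16875 / 30976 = -0.54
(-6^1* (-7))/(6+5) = 42/11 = 3.82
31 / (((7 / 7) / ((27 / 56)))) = 837 / 56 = 14.95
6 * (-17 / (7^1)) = -102 / 7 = -14.57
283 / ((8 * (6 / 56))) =330.17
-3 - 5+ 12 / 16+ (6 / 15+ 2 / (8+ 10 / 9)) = -5437 / 820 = -6.63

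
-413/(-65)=6.35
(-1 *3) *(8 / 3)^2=-64 / 3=-21.33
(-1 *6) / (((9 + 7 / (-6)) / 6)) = -216 / 47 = -4.60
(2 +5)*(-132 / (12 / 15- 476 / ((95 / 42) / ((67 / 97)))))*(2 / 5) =851466 / 333023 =2.56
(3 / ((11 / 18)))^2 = 2916 / 121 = 24.10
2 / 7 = 0.29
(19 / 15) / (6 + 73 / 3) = 19 / 455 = 0.04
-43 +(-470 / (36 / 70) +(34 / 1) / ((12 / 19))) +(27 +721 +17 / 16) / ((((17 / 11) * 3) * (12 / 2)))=-252325 / 288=-876.13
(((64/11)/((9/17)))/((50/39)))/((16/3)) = 442/275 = 1.61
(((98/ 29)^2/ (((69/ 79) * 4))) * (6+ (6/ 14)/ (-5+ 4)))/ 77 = 50323/ 212773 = 0.24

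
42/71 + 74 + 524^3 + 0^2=10215330800/71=143877898.59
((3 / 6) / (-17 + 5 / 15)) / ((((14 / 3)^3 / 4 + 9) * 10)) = -81 / 929000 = -0.00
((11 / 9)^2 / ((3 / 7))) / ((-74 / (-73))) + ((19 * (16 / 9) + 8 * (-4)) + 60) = 1172719 / 17982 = 65.22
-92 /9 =-10.22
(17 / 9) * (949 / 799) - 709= -298958 / 423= -706.76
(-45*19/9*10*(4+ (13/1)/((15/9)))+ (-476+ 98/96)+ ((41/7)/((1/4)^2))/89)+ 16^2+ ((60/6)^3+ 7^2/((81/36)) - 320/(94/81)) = -45039817709/4216464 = -10681.89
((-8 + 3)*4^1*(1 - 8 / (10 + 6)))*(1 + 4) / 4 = -25 / 2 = -12.50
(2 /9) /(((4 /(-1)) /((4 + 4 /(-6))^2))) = -50 /81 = -0.62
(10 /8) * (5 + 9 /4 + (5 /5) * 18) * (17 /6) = 8585 /96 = 89.43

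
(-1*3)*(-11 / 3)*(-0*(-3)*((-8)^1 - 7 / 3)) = 0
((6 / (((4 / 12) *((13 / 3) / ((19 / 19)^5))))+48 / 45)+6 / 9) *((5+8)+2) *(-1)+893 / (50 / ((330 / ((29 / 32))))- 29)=-119.25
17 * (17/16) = 289/16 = 18.06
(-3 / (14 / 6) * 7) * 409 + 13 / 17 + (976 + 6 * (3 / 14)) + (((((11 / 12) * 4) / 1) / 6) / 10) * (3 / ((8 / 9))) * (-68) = -12932799 / 4760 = -2716.97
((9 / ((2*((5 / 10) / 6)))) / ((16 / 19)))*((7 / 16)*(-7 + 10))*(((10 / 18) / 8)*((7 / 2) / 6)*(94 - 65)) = 404985 / 4096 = 98.87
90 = 90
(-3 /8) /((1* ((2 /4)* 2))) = -3 /8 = -0.38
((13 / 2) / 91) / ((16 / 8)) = 1 / 28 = 0.04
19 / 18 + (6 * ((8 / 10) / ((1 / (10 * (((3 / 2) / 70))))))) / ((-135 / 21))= 403 / 450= 0.90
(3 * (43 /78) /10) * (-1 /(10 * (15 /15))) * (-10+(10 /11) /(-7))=129 /770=0.17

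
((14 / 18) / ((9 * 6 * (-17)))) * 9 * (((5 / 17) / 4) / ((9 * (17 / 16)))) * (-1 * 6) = 0.00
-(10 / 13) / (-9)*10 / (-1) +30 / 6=485 / 117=4.15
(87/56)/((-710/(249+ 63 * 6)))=-54549/39760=-1.37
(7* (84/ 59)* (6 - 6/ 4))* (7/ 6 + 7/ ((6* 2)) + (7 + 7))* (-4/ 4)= -83349/ 118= -706.35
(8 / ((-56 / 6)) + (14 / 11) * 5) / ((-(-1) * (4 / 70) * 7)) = 13.77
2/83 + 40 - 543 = -41747/83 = -502.98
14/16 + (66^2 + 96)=35623/8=4452.88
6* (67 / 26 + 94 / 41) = 15573 / 533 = 29.22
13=13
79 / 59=1.34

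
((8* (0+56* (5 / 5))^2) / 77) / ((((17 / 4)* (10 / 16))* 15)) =114688 / 14025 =8.18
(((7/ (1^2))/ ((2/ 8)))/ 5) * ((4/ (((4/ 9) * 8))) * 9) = 567/ 10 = 56.70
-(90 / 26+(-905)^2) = -10647370 / 13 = -819028.46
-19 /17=-1.12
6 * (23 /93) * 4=5.94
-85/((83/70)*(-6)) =2975/249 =11.95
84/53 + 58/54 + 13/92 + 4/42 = 2668409/921564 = 2.90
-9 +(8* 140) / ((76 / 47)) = 12989 / 19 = 683.63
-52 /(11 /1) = -52 /11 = -4.73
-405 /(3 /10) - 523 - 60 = -1933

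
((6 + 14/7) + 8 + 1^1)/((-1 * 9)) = -17/9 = -1.89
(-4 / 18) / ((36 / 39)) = -13 / 54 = -0.24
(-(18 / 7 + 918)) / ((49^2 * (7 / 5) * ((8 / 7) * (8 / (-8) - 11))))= 2685 / 134456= 0.02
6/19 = 0.32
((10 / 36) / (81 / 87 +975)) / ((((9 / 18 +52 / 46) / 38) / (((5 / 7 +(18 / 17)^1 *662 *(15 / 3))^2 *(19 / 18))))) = 8379866815491335 / 97390663146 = 86043.84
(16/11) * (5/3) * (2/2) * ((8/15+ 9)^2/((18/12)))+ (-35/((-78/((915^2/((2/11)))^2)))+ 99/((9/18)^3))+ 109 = 400748180733964997/42120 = 9514439238698.12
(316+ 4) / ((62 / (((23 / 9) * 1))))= 3680 / 279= 13.19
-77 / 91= -11 / 13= -0.85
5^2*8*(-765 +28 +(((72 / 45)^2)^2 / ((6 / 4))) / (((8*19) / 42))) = -69900312 / 475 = -147158.55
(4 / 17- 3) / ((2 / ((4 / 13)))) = -94 / 221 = -0.43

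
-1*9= -9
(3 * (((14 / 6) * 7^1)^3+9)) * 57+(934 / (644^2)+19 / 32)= 1857975630557 / 2488416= 746649.93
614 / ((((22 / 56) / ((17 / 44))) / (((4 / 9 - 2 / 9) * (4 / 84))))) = 20876 / 3267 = 6.39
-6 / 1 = -6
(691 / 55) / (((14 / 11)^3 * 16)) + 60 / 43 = 16766473 / 9439360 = 1.78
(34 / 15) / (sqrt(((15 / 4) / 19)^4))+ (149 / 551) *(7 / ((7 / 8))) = 112230584 / 1859625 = 60.35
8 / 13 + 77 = 1009 / 13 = 77.62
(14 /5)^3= 2744 /125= 21.95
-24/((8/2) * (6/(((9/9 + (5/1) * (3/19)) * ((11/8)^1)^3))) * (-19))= 22627/92416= 0.24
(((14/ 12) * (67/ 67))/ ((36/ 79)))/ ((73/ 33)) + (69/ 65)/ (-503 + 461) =2707321/ 2391480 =1.13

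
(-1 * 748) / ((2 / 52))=-19448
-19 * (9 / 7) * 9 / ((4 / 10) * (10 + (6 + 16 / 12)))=-23085 / 728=-31.71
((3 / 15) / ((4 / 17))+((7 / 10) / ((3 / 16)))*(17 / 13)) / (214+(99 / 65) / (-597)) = 889729 / 33216684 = 0.03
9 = 9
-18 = -18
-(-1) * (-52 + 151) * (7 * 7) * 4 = 19404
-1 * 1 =-1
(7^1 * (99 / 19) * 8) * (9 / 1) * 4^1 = 199584 / 19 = 10504.42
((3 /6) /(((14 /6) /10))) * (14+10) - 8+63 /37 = 11689 /259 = 45.13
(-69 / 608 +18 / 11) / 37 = 10185 / 247456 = 0.04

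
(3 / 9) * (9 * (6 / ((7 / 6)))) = 108 / 7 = 15.43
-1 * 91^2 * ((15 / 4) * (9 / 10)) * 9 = -2012283 / 8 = -251535.38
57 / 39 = 19 / 13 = 1.46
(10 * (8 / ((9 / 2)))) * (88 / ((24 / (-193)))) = -339680 / 27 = -12580.74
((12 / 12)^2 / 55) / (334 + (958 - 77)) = 1 / 66825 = 0.00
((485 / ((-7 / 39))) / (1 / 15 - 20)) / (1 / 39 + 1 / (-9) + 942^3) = 2553525 / 15745789677646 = 0.00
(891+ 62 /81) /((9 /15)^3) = 9029125 /2187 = 4128.54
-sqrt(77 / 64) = -sqrt(77) / 8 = -1.10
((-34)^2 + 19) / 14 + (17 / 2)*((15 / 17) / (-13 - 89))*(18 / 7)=9965 / 119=83.74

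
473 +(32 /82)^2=795369 /1681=473.15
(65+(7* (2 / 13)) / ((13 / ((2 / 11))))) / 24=120863 / 44616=2.71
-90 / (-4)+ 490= 1025 / 2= 512.50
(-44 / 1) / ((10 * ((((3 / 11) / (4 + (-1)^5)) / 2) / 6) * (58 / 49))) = -71148 / 145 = -490.68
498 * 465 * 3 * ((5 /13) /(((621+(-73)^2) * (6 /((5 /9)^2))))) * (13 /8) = 64325 /17136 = 3.75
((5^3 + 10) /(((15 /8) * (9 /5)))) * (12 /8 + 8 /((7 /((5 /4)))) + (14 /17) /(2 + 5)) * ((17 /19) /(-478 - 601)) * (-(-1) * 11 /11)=-14500 /143507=-0.10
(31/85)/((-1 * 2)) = -31/170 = -0.18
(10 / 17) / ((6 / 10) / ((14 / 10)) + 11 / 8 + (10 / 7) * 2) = 560 / 4437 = 0.13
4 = 4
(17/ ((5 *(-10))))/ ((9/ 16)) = -136/ 225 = -0.60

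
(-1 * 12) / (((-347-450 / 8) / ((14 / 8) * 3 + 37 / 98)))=13236 / 79037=0.17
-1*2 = -2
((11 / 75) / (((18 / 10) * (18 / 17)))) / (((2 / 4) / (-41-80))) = -22627 / 1215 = -18.62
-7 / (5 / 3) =-21 / 5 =-4.20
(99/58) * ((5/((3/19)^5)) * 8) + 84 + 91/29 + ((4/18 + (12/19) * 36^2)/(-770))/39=51808705775768/74459385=695798.20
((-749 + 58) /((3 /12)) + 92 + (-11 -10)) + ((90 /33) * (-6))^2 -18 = -295631 /121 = -2443.23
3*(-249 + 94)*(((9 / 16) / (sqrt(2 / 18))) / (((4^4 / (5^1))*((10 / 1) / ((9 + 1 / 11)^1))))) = -313875 / 22528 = -13.93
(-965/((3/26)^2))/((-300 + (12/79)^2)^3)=234579394577765/87361868827634544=0.00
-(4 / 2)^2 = -4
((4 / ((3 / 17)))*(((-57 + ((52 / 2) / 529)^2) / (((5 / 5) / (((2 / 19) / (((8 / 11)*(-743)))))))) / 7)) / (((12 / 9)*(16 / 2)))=2982698807 / 884915448928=0.00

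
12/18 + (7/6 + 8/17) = 235/102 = 2.30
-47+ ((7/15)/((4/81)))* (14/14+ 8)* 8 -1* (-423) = 5282/5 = 1056.40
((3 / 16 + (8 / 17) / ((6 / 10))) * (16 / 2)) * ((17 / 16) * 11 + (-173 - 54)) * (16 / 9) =-2731885 / 918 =-2975.91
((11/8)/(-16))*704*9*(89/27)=-10769/6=-1794.83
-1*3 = -3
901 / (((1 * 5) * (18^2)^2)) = 0.00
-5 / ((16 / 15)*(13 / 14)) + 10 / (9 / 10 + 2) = -4825 / 3016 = -1.60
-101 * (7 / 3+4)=-1919 / 3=-639.67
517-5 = 512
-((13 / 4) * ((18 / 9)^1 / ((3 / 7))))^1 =-91 / 6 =-15.17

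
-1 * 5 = -5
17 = 17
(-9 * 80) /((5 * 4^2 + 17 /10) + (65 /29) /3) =-8.73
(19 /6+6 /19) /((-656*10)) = -397 /747840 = -0.00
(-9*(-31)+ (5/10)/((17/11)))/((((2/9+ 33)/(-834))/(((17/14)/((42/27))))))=-320780169/58604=-5473.69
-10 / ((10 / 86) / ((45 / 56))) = -69.11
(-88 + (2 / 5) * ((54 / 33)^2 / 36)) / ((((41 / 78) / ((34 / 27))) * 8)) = -5881031 / 223245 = -26.34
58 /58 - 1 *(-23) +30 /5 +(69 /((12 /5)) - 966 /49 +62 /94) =52239 /1316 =39.70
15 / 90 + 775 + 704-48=8587 / 6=1431.17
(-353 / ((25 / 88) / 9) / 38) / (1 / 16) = -2236608 / 475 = -4708.65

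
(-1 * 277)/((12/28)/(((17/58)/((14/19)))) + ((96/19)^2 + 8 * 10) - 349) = 1699949/1487569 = 1.14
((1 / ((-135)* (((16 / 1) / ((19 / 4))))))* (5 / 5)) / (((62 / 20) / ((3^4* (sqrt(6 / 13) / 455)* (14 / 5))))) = -57* sqrt(78) / 2095600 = -0.00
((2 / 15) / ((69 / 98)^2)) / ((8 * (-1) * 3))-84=-84.01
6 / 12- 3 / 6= 0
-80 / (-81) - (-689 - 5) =56294 / 81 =694.99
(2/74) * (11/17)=0.02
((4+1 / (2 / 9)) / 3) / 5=17 / 30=0.57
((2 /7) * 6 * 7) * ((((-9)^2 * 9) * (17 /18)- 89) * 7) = 50358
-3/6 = -1/2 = -0.50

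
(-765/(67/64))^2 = 2397081600/4489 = 533990.11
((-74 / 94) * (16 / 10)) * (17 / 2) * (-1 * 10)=5032 / 47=107.06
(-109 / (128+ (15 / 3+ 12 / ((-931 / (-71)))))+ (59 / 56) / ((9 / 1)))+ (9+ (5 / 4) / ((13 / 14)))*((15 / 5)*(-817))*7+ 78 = -144938705275183 / 816870600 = -177431.66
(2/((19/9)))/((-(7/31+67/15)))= -0.20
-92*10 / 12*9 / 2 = -345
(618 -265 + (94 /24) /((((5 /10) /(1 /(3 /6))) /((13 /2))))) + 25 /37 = 101123 /222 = 455.51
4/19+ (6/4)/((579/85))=3159/7334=0.43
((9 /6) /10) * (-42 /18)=-7 /20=-0.35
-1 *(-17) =17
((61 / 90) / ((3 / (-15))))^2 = 3721 / 324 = 11.48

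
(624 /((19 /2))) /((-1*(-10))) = 6.57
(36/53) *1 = 36/53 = 0.68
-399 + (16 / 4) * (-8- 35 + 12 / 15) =-2839 / 5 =-567.80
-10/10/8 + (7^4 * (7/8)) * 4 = 67227/8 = 8403.38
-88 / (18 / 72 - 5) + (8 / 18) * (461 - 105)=30224 / 171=176.75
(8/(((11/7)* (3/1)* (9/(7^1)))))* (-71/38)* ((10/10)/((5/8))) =-111328/28215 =-3.95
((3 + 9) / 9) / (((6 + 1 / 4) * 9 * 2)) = 8 / 675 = 0.01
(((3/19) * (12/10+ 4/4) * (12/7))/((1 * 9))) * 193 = 8492/665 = 12.77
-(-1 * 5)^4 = -625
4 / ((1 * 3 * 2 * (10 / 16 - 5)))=-16 / 105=-0.15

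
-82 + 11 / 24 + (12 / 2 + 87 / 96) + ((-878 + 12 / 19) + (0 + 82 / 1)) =-1586887 / 1824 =-870.00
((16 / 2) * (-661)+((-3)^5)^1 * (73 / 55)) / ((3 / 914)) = -1709340.64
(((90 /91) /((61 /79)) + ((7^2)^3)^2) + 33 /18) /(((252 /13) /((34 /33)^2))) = 133228396458245603 /175771134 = 757965164.28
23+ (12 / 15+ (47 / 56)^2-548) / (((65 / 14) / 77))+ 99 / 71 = -6674416031 / 738400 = -9039.02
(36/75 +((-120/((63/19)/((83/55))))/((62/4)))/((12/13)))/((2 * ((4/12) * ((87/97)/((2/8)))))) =-21731686/15575175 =-1.40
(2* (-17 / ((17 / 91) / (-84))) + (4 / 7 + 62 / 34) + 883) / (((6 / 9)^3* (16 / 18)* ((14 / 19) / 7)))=4443017589 / 7616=583379.41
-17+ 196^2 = 38399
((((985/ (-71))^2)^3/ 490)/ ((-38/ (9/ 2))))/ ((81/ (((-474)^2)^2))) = -128064349812969426906506250/ 119261364330451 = -1073812550543.42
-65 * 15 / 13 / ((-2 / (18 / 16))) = 675 / 16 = 42.19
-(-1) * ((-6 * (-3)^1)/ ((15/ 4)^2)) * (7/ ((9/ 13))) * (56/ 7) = 23296/ 225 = 103.54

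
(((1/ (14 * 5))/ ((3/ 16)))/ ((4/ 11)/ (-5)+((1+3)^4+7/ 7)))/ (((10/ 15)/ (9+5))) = 88/ 14131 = 0.01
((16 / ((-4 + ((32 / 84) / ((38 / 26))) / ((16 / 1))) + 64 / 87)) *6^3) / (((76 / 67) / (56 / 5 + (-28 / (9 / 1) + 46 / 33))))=-36773622144 / 4134185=-8895.01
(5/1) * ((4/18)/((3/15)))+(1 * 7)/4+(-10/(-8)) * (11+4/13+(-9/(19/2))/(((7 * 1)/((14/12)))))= 188891/8892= 21.24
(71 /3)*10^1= 710 /3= 236.67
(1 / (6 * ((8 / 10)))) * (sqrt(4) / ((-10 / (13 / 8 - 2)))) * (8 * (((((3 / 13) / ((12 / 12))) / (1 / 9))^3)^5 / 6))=984770902183611232881 / 818974288225452112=1202.44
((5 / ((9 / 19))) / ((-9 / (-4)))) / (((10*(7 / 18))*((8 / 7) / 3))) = 19 / 6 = 3.17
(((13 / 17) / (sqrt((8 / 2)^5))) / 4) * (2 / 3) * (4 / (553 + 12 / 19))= 247 / 8583504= 0.00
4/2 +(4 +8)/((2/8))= 50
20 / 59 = 0.34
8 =8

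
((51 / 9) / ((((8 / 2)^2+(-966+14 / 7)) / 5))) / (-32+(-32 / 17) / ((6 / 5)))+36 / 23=58460371 / 37328448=1.57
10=10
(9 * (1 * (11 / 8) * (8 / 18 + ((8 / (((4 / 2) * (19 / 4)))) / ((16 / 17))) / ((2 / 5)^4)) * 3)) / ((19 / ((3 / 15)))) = 3195753 / 231040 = 13.83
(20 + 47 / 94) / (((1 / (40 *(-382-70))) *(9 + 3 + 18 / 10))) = -1853200 / 69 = -26857.97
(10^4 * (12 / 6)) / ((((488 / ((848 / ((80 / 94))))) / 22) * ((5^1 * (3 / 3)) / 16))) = 175366400 / 61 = 2874859.02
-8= -8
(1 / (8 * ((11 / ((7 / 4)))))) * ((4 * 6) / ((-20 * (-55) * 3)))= 7 / 48400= 0.00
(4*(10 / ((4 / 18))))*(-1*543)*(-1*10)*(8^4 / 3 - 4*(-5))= 1354024800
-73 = -73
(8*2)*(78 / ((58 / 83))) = 51792 / 29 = 1785.93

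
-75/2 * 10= -375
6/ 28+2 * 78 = 2187/ 14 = 156.21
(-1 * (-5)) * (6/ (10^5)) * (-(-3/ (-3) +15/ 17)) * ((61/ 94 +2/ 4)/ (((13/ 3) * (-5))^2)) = -2916/ 2109859375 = -0.00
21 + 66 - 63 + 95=119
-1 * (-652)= 652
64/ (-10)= -32/ 5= -6.40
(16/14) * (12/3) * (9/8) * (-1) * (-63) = 324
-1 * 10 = -10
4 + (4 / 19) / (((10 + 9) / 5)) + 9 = 4713 / 361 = 13.06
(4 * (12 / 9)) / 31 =16 / 93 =0.17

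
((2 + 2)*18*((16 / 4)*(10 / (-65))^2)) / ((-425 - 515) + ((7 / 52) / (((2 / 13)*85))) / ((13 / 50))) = -8704 / 1200225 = -0.01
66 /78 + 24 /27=203 /117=1.74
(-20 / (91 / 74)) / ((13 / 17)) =-25160 / 1183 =-21.27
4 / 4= 1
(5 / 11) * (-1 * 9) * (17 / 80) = -153 / 176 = -0.87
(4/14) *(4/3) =8/21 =0.38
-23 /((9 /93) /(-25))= 17825 /3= 5941.67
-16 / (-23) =16 / 23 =0.70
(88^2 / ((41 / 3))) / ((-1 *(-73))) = 23232 / 2993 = 7.76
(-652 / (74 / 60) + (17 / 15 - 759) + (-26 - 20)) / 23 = -739546 / 12765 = -57.94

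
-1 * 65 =-65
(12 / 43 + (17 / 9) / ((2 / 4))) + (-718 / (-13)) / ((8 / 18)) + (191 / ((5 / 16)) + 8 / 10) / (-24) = 517318 / 5031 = 102.83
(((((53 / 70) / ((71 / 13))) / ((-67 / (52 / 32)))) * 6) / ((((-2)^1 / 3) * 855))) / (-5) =-8957 / 1265362000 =-0.00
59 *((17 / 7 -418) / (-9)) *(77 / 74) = 1887941 / 666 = 2834.75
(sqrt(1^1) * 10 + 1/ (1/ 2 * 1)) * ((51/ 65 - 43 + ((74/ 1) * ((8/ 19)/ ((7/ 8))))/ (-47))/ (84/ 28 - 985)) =0.53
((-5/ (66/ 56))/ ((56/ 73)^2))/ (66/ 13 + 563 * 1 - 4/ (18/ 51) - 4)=-346385/ 26558224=-0.01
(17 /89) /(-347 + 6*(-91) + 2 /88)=-748 /3496899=-0.00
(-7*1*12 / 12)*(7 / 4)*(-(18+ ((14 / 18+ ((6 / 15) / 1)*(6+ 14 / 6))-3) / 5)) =2009 / 9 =223.22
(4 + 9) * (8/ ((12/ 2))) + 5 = 67/ 3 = 22.33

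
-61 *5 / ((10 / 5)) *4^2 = -2440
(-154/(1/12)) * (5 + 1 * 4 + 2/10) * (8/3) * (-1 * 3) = 680064/5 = 136012.80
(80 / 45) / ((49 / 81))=144 / 49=2.94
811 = 811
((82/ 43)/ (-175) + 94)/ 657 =235756/ 1647975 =0.14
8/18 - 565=-5081/9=-564.56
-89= -89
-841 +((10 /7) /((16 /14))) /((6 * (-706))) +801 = -677765 /16944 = -40.00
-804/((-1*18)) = 134/3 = 44.67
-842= -842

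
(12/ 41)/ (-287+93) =-6/ 3977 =-0.00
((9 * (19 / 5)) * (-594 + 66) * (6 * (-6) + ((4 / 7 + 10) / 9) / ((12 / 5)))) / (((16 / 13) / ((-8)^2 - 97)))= -17193137.19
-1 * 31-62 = -93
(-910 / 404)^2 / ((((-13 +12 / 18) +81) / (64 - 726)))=-205575825 / 4202812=-48.91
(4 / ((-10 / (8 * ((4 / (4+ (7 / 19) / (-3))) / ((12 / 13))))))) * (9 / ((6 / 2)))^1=-912 / 85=-10.73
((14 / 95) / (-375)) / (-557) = 14 / 19843125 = 0.00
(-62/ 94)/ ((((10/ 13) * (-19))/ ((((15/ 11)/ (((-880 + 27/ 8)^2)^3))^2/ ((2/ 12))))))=3738683131822080/ 1529265517499745619300333150234852127988339954163493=0.00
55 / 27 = 2.04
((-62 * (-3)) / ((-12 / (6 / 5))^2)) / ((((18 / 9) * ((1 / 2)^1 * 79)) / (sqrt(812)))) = 93 * sqrt(203) / 1975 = 0.67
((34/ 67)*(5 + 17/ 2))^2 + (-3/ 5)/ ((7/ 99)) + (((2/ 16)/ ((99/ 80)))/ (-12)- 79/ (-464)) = 38.61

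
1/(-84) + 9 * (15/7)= 1619/84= 19.27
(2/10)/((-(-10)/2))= 1/25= 0.04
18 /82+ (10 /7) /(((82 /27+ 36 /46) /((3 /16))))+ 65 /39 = 1.96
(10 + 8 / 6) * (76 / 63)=2584 / 189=13.67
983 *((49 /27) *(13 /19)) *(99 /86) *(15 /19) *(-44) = -757666910 /15523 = -48809.31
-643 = -643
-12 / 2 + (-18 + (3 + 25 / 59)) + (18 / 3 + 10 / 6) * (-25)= -37567 / 177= -212.24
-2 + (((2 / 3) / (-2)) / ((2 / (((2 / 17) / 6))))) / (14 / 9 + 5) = -4013 / 2006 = -2.00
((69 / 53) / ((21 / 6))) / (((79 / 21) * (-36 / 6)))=-69 / 4187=-0.02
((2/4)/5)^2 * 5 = 1/20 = 0.05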